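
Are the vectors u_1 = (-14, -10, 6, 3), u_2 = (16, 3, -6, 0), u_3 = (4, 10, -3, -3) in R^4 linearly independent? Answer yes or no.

Form the matrix with these vectors as rows and row reduce.
R2 ← R2 + (8/7)·R1: [0, -59/7, 6/7, 24/7]
R3 ← R3 + (2/7)·R1: [0, 50/7, -9/7, -15/7]
R3 ← R3 + (50/59)·R2: [0, 0, -33/59, 45/59]
3 nonzero rows, so the 3 vectors span a space of dimension 3.
Since 3 = 3, the vectors are linearly independent.

yes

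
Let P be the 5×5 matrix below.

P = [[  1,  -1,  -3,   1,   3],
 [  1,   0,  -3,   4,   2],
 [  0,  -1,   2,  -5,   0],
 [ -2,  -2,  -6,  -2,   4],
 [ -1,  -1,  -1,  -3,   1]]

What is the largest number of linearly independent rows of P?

Row reduce to echelon form.
R2 ← R2 − R1: [0, 1, 0, 3, -1]
R4 ← R4 + (2)·R1: [0, -4, -12, 0, 10]
R5 ← R5 + R1: [0, -2, -4, -2, 4]
R3 ← R3 + R2: [0, 0, 2, -2, -1]
R4 ← R4 + (4)·R2: [0, 0, -12, 12, 6]
R5 ← R5 + (2)·R2: [0, 0, -4, 4, 2]
R4 ← R4 + (6)·R3: [0, 0, 0, 0, 0]
R5 ← R5 + (2)·R3: [0, 0, 0, 0, 0]
Echelon form has 3 nonzero rows, so rank(P) = 3.
The rank gives the maximum number of linearly independent rows: 3.

3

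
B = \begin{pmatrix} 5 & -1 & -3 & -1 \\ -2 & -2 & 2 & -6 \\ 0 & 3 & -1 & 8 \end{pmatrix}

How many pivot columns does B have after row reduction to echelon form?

Row reduce to echelon form.
R2 ← R2 + (2/5)·R1: [0, -12/5, 4/5, -32/5]
R3 ← R3 + (5/4)·R2: [0, 0, 0, 0]
Echelon form has 2 nonzero rows, so rank(B) = 2.
Each nonzero row contributes one pivot column: 2 pivot columns.

2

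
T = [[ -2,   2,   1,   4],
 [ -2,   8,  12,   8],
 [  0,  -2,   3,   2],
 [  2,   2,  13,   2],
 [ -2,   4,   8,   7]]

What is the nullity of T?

Row reduce to echelon form.
R2 ← R2 − R1: [0, 6, 11, 4]
R4 ← R4 + R1: [0, 4, 14, 6]
R5 ← R5 − R1: [0, 2, 7, 3]
R3 ← R3 + (1/3)·R2: [0, 0, 20/3, 10/3]
R4 ← R4 − (2/3)·R2: [0, 0, 20/3, 10/3]
R5 ← R5 − (1/3)·R2: [0, 0, 10/3, 5/3]
R4 ← R4 − R3: [0, 0, 0, 0]
R5 ← R5 − (1/2)·R3: [0, 0, 0, 0]
3 nonzero rows, so rank(T) = 3.
T has 4 columns; by rank–nullity, nullity = 4 − 3 = 1.

1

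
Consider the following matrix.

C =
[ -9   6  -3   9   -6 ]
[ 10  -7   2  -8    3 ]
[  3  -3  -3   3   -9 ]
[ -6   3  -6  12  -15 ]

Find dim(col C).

Row reduce to echelon form.
R2 ← R2 + (10/9)·R1: [0, -1/3, -4/3, 2, -11/3]
R3 ← R3 + (1/3)·R1: [0, -1, -4, 6, -11]
R4 ← R4 − (2/3)·R1: [0, -1, -4, 6, -11]
R3 ← R3 − (3)·R2: [0, 0, 0, 0, 0]
R4 ← R4 − (3)·R2: [0, 0, 0, 0, 0]
Echelon form has 2 nonzero rows, so rank(C) = 2.
The column space has dimension equal to the rank: 2.

2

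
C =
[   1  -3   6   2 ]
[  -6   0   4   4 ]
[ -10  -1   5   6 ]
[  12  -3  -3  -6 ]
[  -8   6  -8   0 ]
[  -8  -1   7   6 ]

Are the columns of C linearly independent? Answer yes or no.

Row reduce C to echelon form.
R2 ← R2 + (6)·R1: [0, -18, 40, 16]
R3 ← R3 + (10)·R1: [0, -31, 65, 26]
R4 ← R4 − (12)·R1: [0, 33, -75, -30]
R5 ← R5 + (8)·R1: [0, -18, 40, 16]
R6 ← R6 + (8)·R1: [0, -25, 55, 22]
R3 ← R3 − (31/18)·R2: [0, 0, -35/9, -14/9]
R4 ← R4 + (11/6)·R2: [0, 0, -5/3, -2/3]
R5 ← R5 − R2: [0, 0, 0, 0]
R6 ← R6 − (25/18)·R2: [0, 0, -5/9, -2/9]
R4 ← R4 − (3/7)·R3: [0, 0, 0, 0]
R6 ← R6 − (1/7)·R3: [0, 0, 0, 0]
3 pivots among 4 columns.
Only 3 < 4 pivot columns, so the columns are linearly dependent.

no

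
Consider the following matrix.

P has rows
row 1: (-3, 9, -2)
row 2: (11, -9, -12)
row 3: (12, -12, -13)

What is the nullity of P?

0

Row reduce to echelon form.
R2 ← R2 + (11/3)·R1: [0, 24, -58/3]
R3 ← R3 + (4)·R1: [0, 24, -21]
R3 ← R3 − R2: [0, 0, -5/3]
3 nonzero rows, so rank(P) = 3.
P has 3 columns; by rank–nullity, nullity = 3 − 3 = 0.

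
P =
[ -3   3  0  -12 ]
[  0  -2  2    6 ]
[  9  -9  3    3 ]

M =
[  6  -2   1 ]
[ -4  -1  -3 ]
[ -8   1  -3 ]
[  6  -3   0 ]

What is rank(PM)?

First compute PM:
[[-102,  39, -12],
 [ 28, -14,   0],
 [ 84, -15,  27]]
Now row reduce the product.
R2 ← R2 + (14/51)·R1: [0, -56/17, -56/17]
R3 ← R3 + (14/17)·R1: [0, 291/17, 291/17]
R3 ← R3 + (291/56)·R2: [0, 0, 0]
2 nonzero rows, so rank(PM) = 2.

2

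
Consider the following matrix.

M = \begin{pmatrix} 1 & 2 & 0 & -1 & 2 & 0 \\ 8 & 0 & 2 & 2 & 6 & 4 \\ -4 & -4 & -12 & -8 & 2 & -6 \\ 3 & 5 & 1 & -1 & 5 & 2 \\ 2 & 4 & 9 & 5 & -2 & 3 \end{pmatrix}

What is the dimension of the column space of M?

4

Row reduce to echelon form.
R2 ← R2 − (8)·R1: [0, -16, 2, 10, -10, 4]
R3 ← R3 + (4)·R1: [0, 4, -12, -12, 10, -6]
R4 ← R4 − (3)·R1: [0, -1, 1, 2, -1, 2]
R5 ← R5 − (2)·R1: [0, 0, 9, 7, -6, 3]
R3 ← R3 + (1/4)·R2: [0, 0, -23/2, -19/2, 15/2, -5]
R4 ← R4 − (1/16)·R2: [0, 0, 7/8, 11/8, -3/8, 7/4]
R4 ← R4 + (7/92)·R3: [0, 0, 0, 15/23, 9/46, 63/46]
R5 ← R5 + (18/23)·R3: [0, 0, 0, -10/23, -3/23, -21/23]
R5 ← R5 + (2/3)·R4: [0, 0, 0, 0, 0, 0]
Echelon form has 4 nonzero rows, so rank(M) = 4.
The column space has dimension equal to the rank: 4.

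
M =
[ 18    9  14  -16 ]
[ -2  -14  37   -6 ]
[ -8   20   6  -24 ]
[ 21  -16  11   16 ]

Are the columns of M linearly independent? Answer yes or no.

yes

Row reduce M to echelon form.
R2 ← R2 + (1/9)·R1: [0, -13, 347/9, -70/9]
R3 ← R3 + (4/9)·R1: [0, 24, 110/9, -280/9]
R4 ← R4 − (7/6)·R1: [0, -53/2, -16/3, 104/3]
R3 ← R3 + (24/13)·R2: [0, 0, 9758/117, -5320/117]
R4 ← R4 − (53/26)·R2: [0, 0, -19639/234, 5911/117]
R4 ← R4 + (479/476)·R3: [0, 0, 0, 81/17]
4 pivots among 4 columns.
Every column is a pivot column, so the columns are linearly independent.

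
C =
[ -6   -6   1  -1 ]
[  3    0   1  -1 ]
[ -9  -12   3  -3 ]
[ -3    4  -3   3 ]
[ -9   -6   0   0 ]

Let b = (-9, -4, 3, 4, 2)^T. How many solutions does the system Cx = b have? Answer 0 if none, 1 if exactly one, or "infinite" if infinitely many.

Row reduce the augmented matrix [C | b].
R2 ← R2 + (1/2)·R1: [0, -3, 3/2, -3/2, -17/2]
R3 ← R3 − (3/2)·R1: [0, -3, 3/2, -3/2, 33/2]
R4 ← R4 − (1/2)·R1: [0, 7, -7/2, 7/2, 17/2]
R5 ← R5 − (3/2)·R1: [0, 3, -3/2, 3/2, 31/2]
R3 ← R3 − R2: [0, 0, 0, 0, 25]
R4 ← R4 + (7/3)·R2: [0, 0, 0, 0, -34/3]
R5 ← R5 + R2: [0, 0, 0, 0, 7]
R4 ← R4 + (34/75)·R3: [0, 0, 0, 0, 0]
R5 ← R5 − (7/25)·R3: [0, 0, 0, 0, 0]
The echelon form has 3 nonzero rows; the last pivot sits in the augmented column, so rank(C) = 2 but rank([C|b]) = 3.
Since the ranks differ, the system is inconsistent.
It has no solutions.

0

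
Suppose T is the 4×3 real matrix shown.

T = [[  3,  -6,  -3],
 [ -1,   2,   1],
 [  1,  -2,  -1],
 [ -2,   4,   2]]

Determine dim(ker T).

Row reduce to echelon form.
R2 ← R2 + (1/3)·R1: [0, 0, 0]
R3 ← R3 − (1/3)·R1: [0, 0, 0]
R4 ← R4 + (2/3)·R1: [0, 0, 0]
1 nonzero row, so rank(T) = 1.
T has 3 columns; by rank–nullity, nullity = 3 − 1 = 2.

2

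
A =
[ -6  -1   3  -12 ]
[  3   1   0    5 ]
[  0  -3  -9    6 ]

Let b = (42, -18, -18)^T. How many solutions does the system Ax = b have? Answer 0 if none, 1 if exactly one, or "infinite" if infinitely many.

infinite

Row reduce the augmented matrix [A | b].
R2 ← R2 + (1/2)·R1: [0, 1/2, 3/2, -1, 3]
R3 ← R3 + (6)·R2: [0, 0, 0, 0, 0]
The echelon form has 2 nonzero rows, and every pivot lies in the first 4 columns, so rank(A) = rank([A|b]) = 2.
The system is consistent.
rank = 2 < 4 unknowns, so there are infinitely many solutions.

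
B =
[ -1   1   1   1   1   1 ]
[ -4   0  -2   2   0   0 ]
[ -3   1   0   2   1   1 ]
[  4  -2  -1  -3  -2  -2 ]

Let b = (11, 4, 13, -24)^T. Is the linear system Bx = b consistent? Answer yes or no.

Row reduce the augmented matrix [B | b].
R2 ← R2 − (4)·R1: [0, -4, -6, -2, -4, -4, -40]
R3 ← R3 − (3)·R1: [0, -2, -3, -1, -2, -2, -20]
R4 ← R4 + (4)·R1: [0, 2, 3, 1, 2, 2, 20]
R3 ← R3 − (1/2)·R2: [0, 0, 0, 0, 0, 0, 0]
R4 ← R4 + (1/2)·R2: [0, 0, 0, 0, 0, 0, 0]
The echelon form has 2 nonzero rows, and every pivot lies in the first 6 columns, so rank(B) = rank([B|b]) = 2.
The system is consistent.

yes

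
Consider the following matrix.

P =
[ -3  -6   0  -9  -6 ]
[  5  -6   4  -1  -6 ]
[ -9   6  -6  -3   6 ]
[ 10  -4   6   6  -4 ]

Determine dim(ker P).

3

Row reduce to echelon form.
R2 ← R2 + (5/3)·R1: [0, -16, 4, -16, -16]
R3 ← R3 − (3)·R1: [0, 24, -6, 24, 24]
R4 ← R4 + (10/3)·R1: [0, -24, 6, -24, -24]
R3 ← R3 + (3/2)·R2: [0, 0, 0, 0, 0]
R4 ← R4 − (3/2)·R2: [0, 0, 0, 0, 0]
2 nonzero rows, so rank(P) = 2.
P has 5 columns; by rank–nullity, nullity = 5 − 2 = 3.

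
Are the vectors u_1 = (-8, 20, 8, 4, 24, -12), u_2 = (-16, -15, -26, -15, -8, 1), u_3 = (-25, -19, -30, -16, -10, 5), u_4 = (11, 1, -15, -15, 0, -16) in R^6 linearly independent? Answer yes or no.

Form the matrix with these vectors as rows and row reduce.
R2 ← R2 − (2)·R1: [0, -55, -42, -23, -56, 25]
R3 ← R3 − (25/8)·R1: [0, -163/2, -55, -57/2, -85, 85/2]
R4 ← R4 + (11/8)·R1: [0, 57/2, -4, -19/2, 33, -65/2]
R3 ← R3 − (163/110)·R2: [0, 0, 398/55, 307/55, -111/55, 60/11]
R4 ← R4 + (57/110)·R2: [0, 0, -1417/55, -1178/55, 219/55, -215/11]
R4 ← R4 + (1417/398)·R3: [0, 0, 0, -615/398, -1275/398, -25/199]
4 nonzero rows, so the 4 vectors span a space of dimension 4.
Since 4 = 4, the vectors are linearly independent.

yes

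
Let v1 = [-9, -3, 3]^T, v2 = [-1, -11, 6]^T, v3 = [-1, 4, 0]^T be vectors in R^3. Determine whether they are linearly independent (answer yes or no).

Form the matrix with these vectors as rows and row reduce.
R2 ← R2 − (1/9)·R1: [0, -32/3, 17/3]
R3 ← R3 − (1/9)·R1: [0, 13/3, -1/3]
R3 ← R3 + (13/32)·R2: [0, 0, 63/32]
3 nonzero rows, so the 3 vectors span a space of dimension 3.
Since 3 = 3, the vectors are linearly independent.

yes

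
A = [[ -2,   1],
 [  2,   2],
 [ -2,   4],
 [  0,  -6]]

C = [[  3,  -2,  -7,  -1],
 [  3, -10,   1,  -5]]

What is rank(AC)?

2

First compute AC:
[[ -3,  -6,  15,  -3],
 [ 12, -24, -12, -12],
 [  6, -36,  18, -18],
 [-18,  60,  -6,  30]]
Now row reduce the product.
R2 ← R2 + (4)·R1: [0, -48, 48, -24]
R3 ← R3 + (2)·R1: [0, -48, 48, -24]
R4 ← R4 − (6)·R1: [0, 96, -96, 48]
R3 ← R3 − R2: [0, 0, 0, 0]
R4 ← R4 + (2)·R2: [0, 0, 0, 0]
2 nonzero rows, so rank(AC) = 2.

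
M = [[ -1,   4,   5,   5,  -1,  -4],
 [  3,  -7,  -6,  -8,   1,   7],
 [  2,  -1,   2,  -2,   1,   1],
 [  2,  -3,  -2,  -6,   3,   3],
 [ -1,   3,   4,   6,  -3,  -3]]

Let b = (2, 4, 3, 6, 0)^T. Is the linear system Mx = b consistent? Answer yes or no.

no

Row reduce the augmented matrix [M | b].
R2 ← R2 + (3)·R1: [0, 5, 9, 7, -2, -5, 10]
R3 ← R3 + (2)·R1: [0, 7, 12, 8, -1, -7, 7]
R4 ← R4 + (2)·R1: [0, 5, 8, 4, 1, -5, 10]
R5 ← R5 − R1: [0, -1, -1, 1, -2, 1, -2]
R3 ← R3 − (7/5)·R2: [0, 0, -3/5, -9/5, 9/5, 0, -7]
R4 ← R4 − R2: [0, 0, -1, -3, 3, 0, 0]
R5 ← R5 + (1/5)·R2: [0, 0, 4/5, 12/5, -12/5, 0, 0]
R4 ← R4 − (5/3)·R3: [0, 0, 0, 0, 0, 0, 35/3]
R5 ← R5 + (4/3)·R3: [0, 0, 0, 0, 0, 0, -28/3]
R5 ← R5 + (4/5)·R4: [0, 0, 0, 0, 0, 0, 0]
The echelon form has 4 nonzero rows; the last pivot sits in the augmented column, so rank(M) = 3 but rank([M|b]) = 4.
Since the ranks differ, the system is inconsistent.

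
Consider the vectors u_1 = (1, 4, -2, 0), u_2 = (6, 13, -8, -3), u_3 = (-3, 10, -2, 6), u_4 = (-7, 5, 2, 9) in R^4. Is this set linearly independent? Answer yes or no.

Form the matrix with these vectors as rows and row reduce.
R2 ← R2 − (6)·R1: [0, -11, 4, -3]
R3 ← R3 + (3)·R1: [0, 22, -8, 6]
R4 ← R4 + (7)·R1: [0, 33, -12, 9]
R3 ← R3 + (2)·R2: [0, 0, 0, 0]
R4 ← R4 + (3)·R2: [0, 0, 0, 0]
2 nonzero rows, so the 4 vectors span a space of dimension 2.
Since 2 < 4, the vectors are linearly dependent.

no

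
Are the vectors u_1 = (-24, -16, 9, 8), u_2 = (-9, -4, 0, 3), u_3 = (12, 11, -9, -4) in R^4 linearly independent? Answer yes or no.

yes

Form the matrix with these vectors as rows and row reduce.
R2 ← R2 − (3/8)·R1: [0, 2, -27/8, 0]
R3 ← R3 + (1/2)·R1: [0, 3, -9/2, 0]
R3 ← R3 − (3/2)·R2: [0, 0, 9/16, 0]
3 nonzero rows, so the 3 vectors span a space of dimension 3.
Since 3 = 3, the vectors are linearly independent.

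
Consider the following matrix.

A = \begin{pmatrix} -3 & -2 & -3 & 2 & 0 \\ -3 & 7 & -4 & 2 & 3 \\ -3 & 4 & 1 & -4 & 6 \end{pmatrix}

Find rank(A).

3

Row reduce to echelon form.
R2 ← R2 − R1: [0, 9, -1, 0, 3]
R3 ← R3 − R1: [0, 6, 4, -6, 6]
R3 ← R3 − (2/3)·R2: [0, 0, 14/3, -6, 4]
Echelon form has 3 nonzero rows, so rank(A) = 3.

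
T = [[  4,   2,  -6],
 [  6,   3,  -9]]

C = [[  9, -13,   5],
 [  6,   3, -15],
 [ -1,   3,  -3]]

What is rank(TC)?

1

First compute TC:
[[ 54, -64,   8],
 [ 81, -96,  12]]
Now row reduce the product.
R2 ← R2 − (3/2)·R1: [0, 0, 0]
1 nonzero row, so rank(TC) = 1.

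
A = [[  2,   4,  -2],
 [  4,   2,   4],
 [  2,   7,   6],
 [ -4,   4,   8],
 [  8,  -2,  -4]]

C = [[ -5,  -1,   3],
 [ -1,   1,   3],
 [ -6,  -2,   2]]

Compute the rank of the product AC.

First compute AC:
[[ -2,   6,  14],
 [-46, -10,  26],
 [-53,  -7,  39],
 [-32,  -8,  16],
 [-14,  -2,  10]]
Now row reduce the product.
R2 ← R2 − (23)·R1: [0, -148, -296]
R3 ← R3 − (53/2)·R1: [0, -166, -332]
R4 ← R4 − (16)·R1: [0, -104, -208]
R5 ← R5 − (7)·R1: [0, -44, -88]
R3 ← R3 − (83/74)·R2: [0, 0, 0]
R4 ← R4 − (26/37)·R2: [0, 0, 0]
R5 ← R5 − (11/37)·R2: [0, 0, 0]
2 nonzero rows, so rank(AC) = 2.

2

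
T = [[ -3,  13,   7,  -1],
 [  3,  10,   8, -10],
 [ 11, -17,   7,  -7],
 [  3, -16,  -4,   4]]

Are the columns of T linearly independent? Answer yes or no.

no

Row reduce T to echelon form.
R2 ← R2 + R1: [0, 23, 15, -11]
R3 ← R3 + (11/3)·R1: [0, 92/3, 98/3, -32/3]
R4 ← R4 + R1: [0, -3, 3, 3]
R3 ← R3 − (4/3)·R2: [0, 0, 38/3, 4]
R4 ← R4 + (3/23)·R2: [0, 0, 114/23, 36/23]
R4 ← R4 − (9/23)·R3: [0, 0, 0, 0]
3 pivots among 4 columns.
Only 3 < 4 pivot columns, so the columns are linearly dependent.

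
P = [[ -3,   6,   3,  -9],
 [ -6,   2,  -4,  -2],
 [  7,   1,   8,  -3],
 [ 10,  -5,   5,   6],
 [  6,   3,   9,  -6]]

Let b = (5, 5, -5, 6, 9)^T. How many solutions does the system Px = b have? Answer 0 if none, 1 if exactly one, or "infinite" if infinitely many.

0

Row reduce the augmented matrix [P | b].
R2 ← R2 − (2)·R1: [0, -10, -10, 16, -5]
R3 ← R3 + (7/3)·R1: [0, 15, 15, -24, 20/3]
R4 ← R4 + (10/3)·R1: [0, 15, 15, -24, 68/3]
R5 ← R5 + (2)·R1: [0, 15, 15, -24, 19]
R3 ← R3 + (3/2)·R2: [0, 0, 0, 0, -5/6]
R4 ← R4 + (3/2)·R2: [0, 0, 0, 0, 91/6]
R5 ← R5 + (3/2)·R2: [0, 0, 0, 0, 23/2]
R4 ← R4 + (91/5)·R3: [0, 0, 0, 0, 0]
R5 ← R5 + (69/5)·R3: [0, 0, 0, 0, 0]
The echelon form has 3 nonzero rows; the last pivot sits in the augmented column, so rank(P) = 2 but rank([P|b]) = 3.
Since the ranks differ, the system is inconsistent.
It has no solutions.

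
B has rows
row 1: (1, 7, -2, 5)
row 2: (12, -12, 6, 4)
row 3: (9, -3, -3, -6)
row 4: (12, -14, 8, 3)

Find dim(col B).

Row reduce to echelon form.
R2 ← R2 − (12)·R1: [0, -96, 30, -56]
R3 ← R3 − (9)·R1: [0, -66, 15, -51]
R4 ← R4 − (12)·R1: [0, -98, 32, -57]
R3 ← R3 − (11/16)·R2: [0, 0, -45/8, -25/2]
R4 ← R4 − (49/48)·R2: [0, 0, 11/8, 1/6]
R4 ← R4 + (11/45)·R3: [0, 0, 0, -26/9]
Echelon form has 4 nonzero rows, so rank(B) = 4.
The column space has dimension equal to the rank: 4.

4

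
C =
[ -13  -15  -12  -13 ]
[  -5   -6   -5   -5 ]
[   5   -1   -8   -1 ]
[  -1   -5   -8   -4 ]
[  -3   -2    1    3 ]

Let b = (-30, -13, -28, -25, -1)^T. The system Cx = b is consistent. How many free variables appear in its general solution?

Row reduce the augmented matrix [C | b].
R2 ← R2 − (5/13)·R1: [0, -3/13, -5/13, 0, -19/13]
R3 ← R3 + (5/13)·R1: [0, -88/13, -164/13, -6, -514/13]
R4 ← R4 − (1/13)·R1: [0, -50/13, -92/13, -3, -295/13]
R5 ← R5 − (3/13)·R1: [0, 19/13, 49/13, 6, 77/13]
R3 ← R3 − (88/3)·R2: [0, 0, -4/3, -6, 10/3]
R4 ← R4 − (50/3)·R2: [0, 0, -2/3, -3, 5/3]
R5 ← R5 + (19/3)·R2: [0, 0, 4/3, 6, -10/3]
R4 ← R4 − (1/2)·R3: [0, 0, 0, 0, 0]
R5 ← R5 + R3: [0, 0, 0, 0, 0]
The echelon form has 3 nonzero rows, and every pivot lies in the first 4 columns, so rank(C) = rank([C|b]) = 3.
The system is consistent.
Free variables = (unknowns) − (rank) = 4 − 3 = 1.

1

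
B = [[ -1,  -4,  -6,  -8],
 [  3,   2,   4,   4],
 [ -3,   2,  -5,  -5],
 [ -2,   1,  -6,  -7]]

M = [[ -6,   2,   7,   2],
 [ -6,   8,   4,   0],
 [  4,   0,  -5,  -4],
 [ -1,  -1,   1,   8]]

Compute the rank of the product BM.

First compute BM:
[[ 14, -26,  -1, -42],
 [-18,  18,  13,  22],
 [ -9,  15,   7, -26],
 [-11,  11,  13, -36]]
Now row reduce the product.
R2 ← R2 + (9/7)·R1: [0, -108/7, 82/7, -32]
R3 ← R3 + (9/14)·R1: [0, -12/7, 89/14, -53]
R4 ← R4 + (11/14)·R1: [0, -66/7, 171/14, -69]
R3 ← R3 − (1/9)·R2: [0, 0, 91/18, -445/9]
R4 ← R4 − (11/18)·R2: [0, 0, 91/18, -445/9]
R4 ← R4 − R3: [0, 0, 0, 0]
3 nonzero rows, so rank(BM) = 3.

3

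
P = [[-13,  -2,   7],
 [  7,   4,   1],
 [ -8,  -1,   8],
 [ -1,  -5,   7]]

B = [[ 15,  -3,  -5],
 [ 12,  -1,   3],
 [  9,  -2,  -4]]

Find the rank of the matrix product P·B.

2

First compute PB:
[[-156,  27,  31],
 [162, -27, -27],
 [-60,   9,   5],
 [-12,  -6, -38]]
Now row reduce the product.
R2 ← R2 + (27/26)·R1: [0, 27/26, 135/26]
R3 ← R3 − (5/13)·R1: [0, -18/13, -90/13]
R4 ← R4 − (1/13)·R1: [0, -105/13, -525/13]
R3 ← R3 + (4/3)·R2: [0, 0, 0]
R4 ← R4 + (70/9)·R2: [0, 0, 0]
2 nonzero rows, so rank(PB) = 2.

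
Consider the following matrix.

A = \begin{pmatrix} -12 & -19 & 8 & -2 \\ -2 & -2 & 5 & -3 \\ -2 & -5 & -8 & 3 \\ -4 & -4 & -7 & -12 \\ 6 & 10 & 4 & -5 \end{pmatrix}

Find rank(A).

4

Row reduce to echelon form.
R2 ← R2 − (1/6)·R1: [0, 7/6, 11/3, -8/3]
R3 ← R3 − (1/6)·R1: [0, -11/6, -28/3, 10/3]
R4 ← R4 − (1/3)·R1: [0, 7/3, -29/3, -34/3]
R5 ← R5 + (1/2)·R1: [0, 1/2, 8, -6]
R3 ← R3 + (11/7)·R2: [0, 0, -25/7, -6/7]
R4 ← R4 − (2)·R2: [0, 0, -17, -6]
R5 ← R5 − (3/7)·R2: [0, 0, 45/7, -34/7]
R4 ← R4 − (119/25)·R3: [0, 0, 0, -48/25]
R5 ← R5 + (9/5)·R3: [0, 0, 0, -32/5]
R5 ← R5 − (10/3)·R4: [0, 0, 0, 0]
Echelon form has 4 nonzero rows, so rank(A) = 4.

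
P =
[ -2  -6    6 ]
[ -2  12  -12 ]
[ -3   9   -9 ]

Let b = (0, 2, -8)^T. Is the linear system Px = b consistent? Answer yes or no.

Row reduce the augmented matrix [P | b].
R2 ← R2 − R1: [0, 18, -18, 2]
R3 ← R3 − (3/2)·R1: [0, 18, -18, -8]
R3 ← R3 − R2: [0, 0, 0, -10]
The echelon form has 3 nonzero rows; the last pivot sits in the augmented column, so rank(P) = 2 but rank([P|b]) = 3.
Since the ranks differ, the system is inconsistent.

no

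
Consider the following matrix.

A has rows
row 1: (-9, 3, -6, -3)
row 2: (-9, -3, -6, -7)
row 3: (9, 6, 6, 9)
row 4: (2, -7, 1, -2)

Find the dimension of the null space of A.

Row reduce to echelon form.
R2 ← R2 − R1: [0, -6, 0, -4]
R3 ← R3 + R1: [0, 9, 0, 6]
R4 ← R4 + (2/9)·R1: [0, -19/3, -1/3, -8/3]
R3 ← R3 + (3/2)·R2: [0, 0, 0, 0]
R4 ← R4 − (19/18)·R2: [0, 0, -1/3, 14/9]
Swap R3 ↔ R4
3 nonzero rows, so rank(A) = 3.
A has 4 columns; by rank–nullity, nullity = 4 − 3 = 1.

1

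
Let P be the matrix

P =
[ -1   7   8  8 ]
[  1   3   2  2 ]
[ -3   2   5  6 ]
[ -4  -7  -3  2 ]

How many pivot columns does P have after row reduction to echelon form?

3

Row reduce to echelon form.
R2 ← R2 + R1: [0, 10, 10, 10]
R3 ← R3 − (3)·R1: [0, -19, -19, -18]
R4 ← R4 − (4)·R1: [0, -35, -35, -30]
R3 ← R3 + (19/10)·R2: [0, 0, 0, 1]
R4 ← R4 + (7/2)·R2: [0, 0, 0, 5]
R4 ← R4 − (5)·R3: [0, 0, 0, 0]
Echelon form has 3 nonzero rows, so rank(P) = 3.
Each nonzero row contributes one pivot column: 3 pivot columns.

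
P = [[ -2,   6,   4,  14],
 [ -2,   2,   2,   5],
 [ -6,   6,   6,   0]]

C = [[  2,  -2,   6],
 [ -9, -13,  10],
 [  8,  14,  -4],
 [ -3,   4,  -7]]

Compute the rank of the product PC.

3

First compute PC:
[[-68,  38, -66],
 [-21,  26, -35],
 [-18,  18,   0]]
Now row reduce the product.
R2 ← R2 − (21/68)·R1: [0, 485/34, -497/34]
R3 ← R3 − (9/34)·R1: [0, 135/17, 297/17]
R3 ← R3 − (54/97)·R2: [0, 0, 2484/97]
3 nonzero rows, so rank(PC) = 3.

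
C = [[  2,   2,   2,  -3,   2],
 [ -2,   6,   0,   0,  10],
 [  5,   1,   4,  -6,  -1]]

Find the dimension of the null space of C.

Row reduce to echelon form.
R2 ← R2 + R1: [0, 8, 2, -3, 12]
R3 ← R3 − (5/2)·R1: [0, -4, -1, 3/2, -6]
R3 ← R3 + (1/2)·R2: [0, 0, 0, 0, 0]
2 nonzero rows, so rank(C) = 2.
C has 5 columns; by rank–nullity, nullity = 5 − 2 = 3.

3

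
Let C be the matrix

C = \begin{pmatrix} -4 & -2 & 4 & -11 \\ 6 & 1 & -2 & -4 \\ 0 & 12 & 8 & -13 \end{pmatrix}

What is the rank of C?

3

Row reduce to echelon form.
R2 ← R2 + (3/2)·R1: [0, -2, 4, -41/2]
R3 ← R3 + (6)·R2: [0, 0, 32, -136]
Echelon form has 3 nonzero rows, so rank(C) = 3.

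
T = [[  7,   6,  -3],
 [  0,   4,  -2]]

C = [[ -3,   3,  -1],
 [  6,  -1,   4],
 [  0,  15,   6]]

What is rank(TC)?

2

First compute TC:
[[ 15, -30,  -1],
 [ 24, -34,   4]]
Now row reduce the product.
R2 ← R2 − (8/5)·R1: [0, 14, 28/5]
2 nonzero rows, so rank(TC) = 2.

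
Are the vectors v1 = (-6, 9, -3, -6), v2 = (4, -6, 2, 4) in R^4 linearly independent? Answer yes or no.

no

Form the matrix with these vectors as rows and row reduce.
R2 ← R2 + (2/3)·R1: [0, 0, 0, 0]
1 nonzero row, so the 2 vectors span a space of dimension 1.
Since 1 < 2, the vectors are linearly dependent.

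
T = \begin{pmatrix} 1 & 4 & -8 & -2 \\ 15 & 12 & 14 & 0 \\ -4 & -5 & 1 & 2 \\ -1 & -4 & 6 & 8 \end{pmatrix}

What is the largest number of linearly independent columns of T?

3

Row reduce to echelon form.
R2 ← R2 − (15)·R1: [0, -48, 134, 30]
R3 ← R3 + (4)·R1: [0, 11, -31, -6]
R4 ← R4 + R1: [0, 0, -2, 6]
R3 ← R3 + (11/48)·R2: [0, 0, -7/24, 7/8]
R4 ← R4 − (48/7)·R3: [0, 0, 0, 0]
Echelon form has 3 nonzero rows, so rank(T) = 3.
The rank gives the maximum number of linearly independent columns: 3.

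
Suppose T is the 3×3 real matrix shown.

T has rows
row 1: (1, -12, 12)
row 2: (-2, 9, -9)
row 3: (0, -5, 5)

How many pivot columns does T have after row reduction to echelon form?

2

Row reduce to echelon form.
R2 ← R2 + (2)·R1: [0, -15, 15]
R3 ← R3 − (1/3)·R2: [0, 0, 0]
Echelon form has 2 nonzero rows, so rank(T) = 2.
Each nonzero row contributes one pivot column: 2 pivot columns.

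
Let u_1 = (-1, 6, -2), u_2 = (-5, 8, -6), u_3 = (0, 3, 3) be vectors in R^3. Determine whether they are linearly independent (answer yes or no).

Form the matrix with these vectors as rows and row reduce.
R2 ← R2 − (5)·R1: [0, -22, 4]
R3 ← R3 + (3/22)·R2: [0, 0, 39/11]
3 nonzero rows, so the 3 vectors span a space of dimension 3.
Since 3 = 3, the vectors are linearly independent.

yes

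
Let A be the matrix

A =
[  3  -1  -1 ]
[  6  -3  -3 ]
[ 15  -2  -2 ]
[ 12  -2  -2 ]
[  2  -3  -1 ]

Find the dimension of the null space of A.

0

Row reduce to echelon form.
R2 ← R2 − (2)·R1: [0, -1, -1]
R3 ← R3 − (5)·R1: [0, 3, 3]
R4 ← R4 − (4)·R1: [0, 2, 2]
R5 ← R5 − (2/3)·R1: [0, -7/3, -1/3]
R3 ← R3 + (3)·R2: [0, 0, 0]
R4 ← R4 + (2)·R2: [0, 0, 0]
R5 ← R5 − (7/3)·R2: [0, 0, 2]
Swap R3 ↔ R5
3 nonzero rows, so rank(A) = 3.
A has 3 columns; by rank–nullity, nullity = 3 − 3 = 0.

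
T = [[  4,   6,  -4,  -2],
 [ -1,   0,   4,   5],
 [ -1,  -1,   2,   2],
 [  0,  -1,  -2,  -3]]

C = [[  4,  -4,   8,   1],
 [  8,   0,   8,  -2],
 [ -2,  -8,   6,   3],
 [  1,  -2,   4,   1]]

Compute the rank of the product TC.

2

First compute TC:
[[ 70,  20,  48, -22],
 [ -7, -38,  36,  16],
 [-14, -16,   4,   9],
 [ -7,  22, -32,  -7]]
Now row reduce the product.
R2 ← R2 + (1/10)·R1: [0, -36, 204/5, 69/5]
R3 ← R3 + (1/5)·R1: [0, -12, 68/5, 23/5]
R4 ← R4 + (1/10)·R1: [0, 24, -136/5, -46/5]
R3 ← R3 − (1/3)·R2: [0, 0, 0, 0]
R4 ← R4 + (2/3)·R2: [0, 0, 0, 0]
2 nonzero rows, so rank(TC) = 2.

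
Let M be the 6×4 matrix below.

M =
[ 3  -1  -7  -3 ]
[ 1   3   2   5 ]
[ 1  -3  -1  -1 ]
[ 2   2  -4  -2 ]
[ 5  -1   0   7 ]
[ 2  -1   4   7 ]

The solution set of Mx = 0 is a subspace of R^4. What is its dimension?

0

Row reduce to echelon form.
R2 ← R2 − (1/3)·R1: [0, 10/3, 13/3, 6]
R3 ← R3 − (1/3)·R1: [0, -8/3, 4/3, 0]
R4 ← R4 − (2/3)·R1: [0, 8/3, 2/3, 0]
R5 ← R5 − (5/3)·R1: [0, 2/3, 35/3, 12]
R6 ← R6 − (2/3)·R1: [0, -1/3, 26/3, 9]
R3 ← R3 + (4/5)·R2: [0, 0, 24/5, 24/5]
R4 ← R4 − (4/5)·R2: [0, 0, -14/5, -24/5]
R5 ← R5 − (1/5)·R2: [0, 0, 54/5, 54/5]
R6 ← R6 + (1/10)·R2: [0, 0, 91/10, 48/5]
R4 ← R4 + (7/12)·R3: [0, 0, 0, -2]
R5 ← R5 − (9/4)·R3: [0, 0, 0, 0]
R6 ← R6 − (91/48)·R3: [0, 0, 0, 1/2]
R6 ← R6 + (1/4)·R4: [0, 0, 0, 0]
4 nonzero rows, so rank(M) = 4.
M has 4 columns; by rank–nullity, nullity = 4 − 4 = 0.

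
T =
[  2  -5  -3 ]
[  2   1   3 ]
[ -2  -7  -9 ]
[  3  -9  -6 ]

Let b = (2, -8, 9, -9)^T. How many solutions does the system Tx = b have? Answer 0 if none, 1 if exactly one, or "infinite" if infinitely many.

0

Row reduce the augmented matrix [T | b].
R2 ← R2 − R1: [0, 6, 6, -10]
R3 ← R3 + R1: [0, -12, -12, 11]
R4 ← R4 − (3/2)·R1: [0, -3/2, -3/2, -12]
R3 ← R3 + (2)·R2: [0, 0, 0, -9]
R4 ← R4 + (1/4)·R2: [0, 0, 0, -29/2]
R4 ← R4 − (29/18)·R3: [0, 0, 0, 0]
The echelon form has 3 nonzero rows; the last pivot sits in the augmented column, so rank(T) = 2 but rank([T|b]) = 3.
Since the ranks differ, the system is inconsistent.
It has no solutions.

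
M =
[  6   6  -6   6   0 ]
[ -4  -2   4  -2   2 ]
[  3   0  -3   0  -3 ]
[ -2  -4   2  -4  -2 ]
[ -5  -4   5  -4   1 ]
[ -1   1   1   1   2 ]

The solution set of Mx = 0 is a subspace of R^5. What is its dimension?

Row reduce to echelon form.
R2 ← R2 + (2/3)·R1: [0, 2, 0, 2, 2]
R3 ← R3 − (1/2)·R1: [0, -3, 0, -3, -3]
R4 ← R4 + (1/3)·R1: [0, -2, 0, -2, -2]
R5 ← R5 + (5/6)·R1: [0, 1, 0, 1, 1]
R6 ← R6 + (1/6)·R1: [0, 2, 0, 2, 2]
R3 ← R3 + (3/2)·R2: [0, 0, 0, 0, 0]
R4 ← R4 + R2: [0, 0, 0, 0, 0]
R5 ← R5 − (1/2)·R2: [0, 0, 0, 0, 0]
R6 ← R6 − R2: [0, 0, 0, 0, 0]
2 nonzero rows, so rank(M) = 2.
M has 5 columns; by rank–nullity, nullity = 5 − 2 = 3.

3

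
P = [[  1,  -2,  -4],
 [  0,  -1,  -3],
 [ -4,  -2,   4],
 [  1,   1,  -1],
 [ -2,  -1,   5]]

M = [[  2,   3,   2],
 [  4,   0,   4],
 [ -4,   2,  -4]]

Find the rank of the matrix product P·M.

First compute PM:
[[ 10,  -5,  10],
 [  8,  -6,   8],
 [-32,  -4, -32],
 [ 10,   1,  10],
 [-28,   4, -28]]
Now row reduce the product.
R2 ← R2 − (4/5)·R1: [0, -2, 0]
R3 ← R3 + (16/5)·R1: [0, -20, 0]
R4 ← R4 − R1: [0, 6, 0]
R5 ← R5 + (14/5)·R1: [0, -10, 0]
R3 ← R3 − (10)·R2: [0, 0, 0]
R4 ← R4 + (3)·R2: [0, 0, 0]
R5 ← R5 − (5)·R2: [0, 0, 0]
2 nonzero rows, so rank(PM) = 2.

2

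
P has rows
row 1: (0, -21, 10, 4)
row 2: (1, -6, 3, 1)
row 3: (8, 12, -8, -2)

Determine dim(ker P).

Row reduce to echelon form.
Swap R1 ↔ R2
R3 ← R3 − (8)·R1: [0, 60, -32, -10]
R3 ← R3 + (20/7)·R2: [0, 0, -24/7, 10/7]
3 nonzero rows, so rank(P) = 3.
P has 4 columns; by rank–nullity, nullity = 4 − 3 = 1.

1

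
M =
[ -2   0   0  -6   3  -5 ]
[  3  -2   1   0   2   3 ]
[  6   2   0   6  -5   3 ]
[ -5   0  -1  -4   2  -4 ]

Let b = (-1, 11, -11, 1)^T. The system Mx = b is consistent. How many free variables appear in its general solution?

2

Row reduce the augmented matrix [M | b].
R2 ← R2 + (3/2)·R1: [0, -2, 1, -9, 13/2, -9/2, 19/2]
R3 ← R3 + (3)·R1: [0, 2, 0, -12, 4, -12, -14]
R4 ← R4 − (5/2)·R1: [0, 0, -1, 11, -11/2, 17/2, 7/2]
R3 ← R3 + R2: [0, 0, 1, -21, 21/2, -33/2, -9/2]
R4 ← R4 + R3: [0, 0, 0, -10, 5, -8, -1]
The echelon form has 4 nonzero rows, and every pivot lies in the first 6 columns, so rank(M) = rank([M|b]) = 4.
The system is consistent.
Free variables = (unknowns) − (rank) = 6 − 4 = 2.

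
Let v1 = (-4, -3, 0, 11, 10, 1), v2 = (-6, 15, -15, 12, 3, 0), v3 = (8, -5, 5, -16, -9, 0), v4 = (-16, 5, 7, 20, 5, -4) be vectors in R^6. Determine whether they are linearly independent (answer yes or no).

Form the matrix with these vectors as rows and row reduce.
R2 ← R2 − (3/2)·R1: [0, 39/2, -15, -9/2, -12, -3/2]
R3 ← R3 + (2)·R1: [0, -11, 5, 6, 11, 2]
R4 ← R4 − (4)·R1: [0, 17, 7, -24, -35, -8]
R3 ← R3 + (22/39)·R2: [0, 0, -45/13, 45/13, 55/13, 15/13]
R4 ← R4 − (34/39)·R2: [0, 0, 261/13, -261/13, -319/13, -87/13]
R4 ← R4 + (29/5)·R3: [0, 0, 0, 0, 0, 0]
3 nonzero rows, so the 4 vectors span a space of dimension 3.
Since 3 < 4, the vectors are linearly dependent.

no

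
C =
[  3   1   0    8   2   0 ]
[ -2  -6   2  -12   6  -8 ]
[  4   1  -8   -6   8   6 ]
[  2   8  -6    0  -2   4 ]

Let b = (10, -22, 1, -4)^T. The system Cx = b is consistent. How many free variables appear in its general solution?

Row reduce the augmented matrix [C | b].
R2 ← R2 + (2/3)·R1: [0, -16/3, 2, -20/3, 22/3, -8, -46/3]
R3 ← R3 − (4/3)·R1: [0, -1/3, -8, -50/3, 16/3, 6, -37/3]
R4 ← R4 − (2/3)·R1: [0, 22/3, -6, -16/3, -10/3, 4, -32/3]
R3 ← R3 − (1/16)·R2: [0, 0, -65/8, -65/4, 39/8, 13/2, -91/8]
R4 ← R4 + (11/8)·R2: [0, 0, -13/4, -29/2, 27/4, -7, -127/4]
R4 ← R4 − (2/5)·R3: [0, 0, 0, -8, 24/5, -48/5, -136/5]
The echelon form has 4 nonzero rows, and every pivot lies in the first 6 columns, so rank(C) = rank([C|b]) = 4.
The system is consistent.
Free variables = (unknowns) − (rank) = 6 − 4 = 2.

2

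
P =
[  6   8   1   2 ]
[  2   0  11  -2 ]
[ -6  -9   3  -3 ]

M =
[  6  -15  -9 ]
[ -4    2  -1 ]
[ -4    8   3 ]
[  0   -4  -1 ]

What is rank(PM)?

2

First compute PM:
[[  0, -74, -61],
 [-32,  66,  17],
 [-12, 108,  75]]
Now row reduce the product.
Swap R1 ↔ R2
R3 ← R3 − (3/8)·R1: [0, 333/4, 549/8]
R3 ← R3 + (9/8)·R2: [0, 0, 0]
2 nonzero rows, so rank(PM) = 2.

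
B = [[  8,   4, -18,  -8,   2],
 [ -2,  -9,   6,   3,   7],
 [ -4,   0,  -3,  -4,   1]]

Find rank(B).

3

Row reduce to echelon form.
R2 ← R2 + (1/4)·R1: [0, -8, 3/2, 1, 15/2]
R3 ← R3 + (1/2)·R1: [0, 2, -12, -8, 2]
R3 ← R3 + (1/4)·R2: [0, 0, -93/8, -31/4, 31/8]
Echelon form has 3 nonzero rows, so rank(B) = 3.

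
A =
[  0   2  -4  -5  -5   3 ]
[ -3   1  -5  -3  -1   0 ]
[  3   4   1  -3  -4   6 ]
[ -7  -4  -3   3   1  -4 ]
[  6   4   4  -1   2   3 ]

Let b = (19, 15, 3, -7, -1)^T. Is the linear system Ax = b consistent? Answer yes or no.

Row reduce the augmented matrix [A | b].
Swap R1 ↔ R2
R3 ← R3 + R1: [0, 5, -4, -6, -5, 6, 18]
R4 ← R4 − (7/3)·R1: [0, -19/3, 26/3, 10, 10/3, -4, -42]
R5 ← R5 + (2)·R1: [0, 6, -6, -7, 0, 3, 29]
R3 ← R3 − (5/2)·R2: [0, 0, 6, 13/2, 15/2, -3/2, -59/2]
R4 ← R4 + (19/6)·R2: [0, 0, -4, -35/6, -25/2, 11/2, 109/6]
R5 ← R5 − (3)·R2: [0, 0, 6, 8, 15, -6, -28]
R4 ← R4 + (2/3)·R3: [0, 0, 0, -3/2, -15/2, 9/2, -3/2]
R5 ← R5 − R3: [0, 0, 0, 3/2, 15/2, -9/2, 3/2]
R5 ← R5 + R4: [0, 0, 0, 0, 0, 0, 0]
The echelon form has 4 nonzero rows, and every pivot lies in the first 6 columns, so rank(A) = rank([A|b]) = 4.
The system is consistent.

yes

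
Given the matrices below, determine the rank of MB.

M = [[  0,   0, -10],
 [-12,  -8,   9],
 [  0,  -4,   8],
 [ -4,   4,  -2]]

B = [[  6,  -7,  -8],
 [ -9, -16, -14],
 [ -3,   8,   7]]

First compute MB:
[[ 30, -80, -70],
 [-27, 284, 271],
 [ 12, 128, 112],
 [-54, -52, -38]]
Now row reduce the product.
R2 ← R2 + (9/10)·R1: [0, 212, 208]
R3 ← R3 − (2/5)·R1: [0, 160, 140]
R4 ← R4 + (9/5)·R1: [0, -196, -164]
R3 ← R3 − (40/53)·R2: [0, 0, -900/53]
R4 ← R4 + (49/53)·R2: [0, 0, 1500/53]
R4 ← R4 + (5/3)·R3: [0, 0, 0]
3 nonzero rows, so rank(MB) = 3.

3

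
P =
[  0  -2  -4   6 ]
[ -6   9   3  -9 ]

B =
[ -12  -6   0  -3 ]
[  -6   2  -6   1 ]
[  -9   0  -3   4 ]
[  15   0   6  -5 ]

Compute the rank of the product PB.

First compute PB:
[[138,  -4,  60, -48],
 [-144,  54, -117,  84]]
Now row reduce the product.
R2 ← R2 + (24/23)·R1: [0, 1146/23, -1251/23, 780/23]
2 nonzero rows, so rank(PB) = 2.

2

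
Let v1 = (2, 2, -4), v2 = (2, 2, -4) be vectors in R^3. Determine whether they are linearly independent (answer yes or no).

Form the matrix with these vectors as rows and row reduce.
R2 ← R2 − R1: [0, 0, 0]
1 nonzero row, so the 2 vectors span a space of dimension 1.
Since 1 < 2, the vectors are linearly dependent.

no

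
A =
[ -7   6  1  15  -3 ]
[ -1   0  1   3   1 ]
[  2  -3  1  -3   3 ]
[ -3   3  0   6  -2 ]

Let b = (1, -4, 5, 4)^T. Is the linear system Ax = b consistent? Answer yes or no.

Row reduce the augmented matrix [A | b].
R2 ← R2 − (1/7)·R1: [0, -6/7, 6/7, 6/7, 10/7, -29/7]
R3 ← R3 + (2/7)·R1: [0, -9/7, 9/7, 9/7, 15/7, 37/7]
R4 ← R4 − (3/7)·R1: [0, 3/7, -3/7, -3/7, -5/7, 25/7]
R3 ← R3 − (3/2)·R2: [0, 0, 0, 0, 0, 23/2]
R4 ← R4 + (1/2)·R2: [0, 0, 0, 0, 0, 3/2]
R4 ← R4 − (3/23)·R3: [0, 0, 0, 0, 0, 0]
The echelon form has 3 nonzero rows; the last pivot sits in the augmented column, so rank(A) = 2 but rank([A|b]) = 3.
Since the ranks differ, the system is inconsistent.

no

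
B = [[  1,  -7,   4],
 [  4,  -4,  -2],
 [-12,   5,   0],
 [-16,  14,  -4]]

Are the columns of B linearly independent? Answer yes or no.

yes

Row reduce B to echelon form.
R2 ← R2 − (4)·R1: [0, 24, -18]
R3 ← R3 + (12)·R1: [0, -79, 48]
R4 ← R4 + (16)·R1: [0, -98, 60]
R3 ← R3 + (79/24)·R2: [0, 0, -45/4]
R4 ← R4 + (49/12)·R2: [0, 0, -27/2]
R4 ← R4 − (6/5)·R3: [0, 0, 0]
3 pivots among 3 columns.
Every column is a pivot column, so the columns are linearly independent.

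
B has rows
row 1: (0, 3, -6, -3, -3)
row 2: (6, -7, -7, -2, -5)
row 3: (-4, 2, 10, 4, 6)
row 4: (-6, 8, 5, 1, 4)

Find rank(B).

2

Row reduce to echelon form.
Swap R1 ↔ R2
R3 ← R3 + (2/3)·R1: [0, -8/3, 16/3, 8/3, 8/3]
R4 ← R4 + R1: [0, 1, -2, -1, -1]
R3 ← R3 + (8/9)·R2: [0, 0, 0, 0, 0]
R4 ← R4 − (1/3)·R2: [0, 0, 0, 0, 0]
Echelon form has 2 nonzero rows, so rank(B) = 2.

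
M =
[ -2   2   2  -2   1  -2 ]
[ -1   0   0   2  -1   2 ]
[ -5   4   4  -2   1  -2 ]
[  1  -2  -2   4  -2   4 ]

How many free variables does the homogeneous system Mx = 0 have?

Row reduce to echelon form.
R2 ← R2 − (1/2)·R1: [0, -1, -1, 3, -3/2, 3]
R3 ← R3 − (5/2)·R1: [0, -1, -1, 3, -3/2, 3]
R4 ← R4 + (1/2)·R1: [0, -1, -1, 3, -3/2, 3]
R3 ← R3 − R2: [0, 0, 0, 0, 0, 0]
R4 ← R4 − R2: [0, 0, 0, 0, 0, 0]
2 nonzero rows, so rank(M) = 2.
M has 6 columns; by rank–nullity, nullity = 6 − 2 = 4.

4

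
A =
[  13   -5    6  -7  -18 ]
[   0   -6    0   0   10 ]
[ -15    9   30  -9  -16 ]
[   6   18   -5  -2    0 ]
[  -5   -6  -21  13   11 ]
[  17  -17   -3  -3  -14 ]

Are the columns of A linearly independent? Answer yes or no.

Row reduce A to echelon form.
R3 ← R3 + (15/13)·R1: [0, 42/13, 480/13, -222/13, -478/13]
R4 ← R4 − (6/13)·R1: [0, 264/13, -101/13, 16/13, 108/13]
R5 ← R5 + (5/13)·R1: [0, -103/13, -243/13, 134/13, 53/13]
R6 ← R6 − (17/13)·R1: [0, -136/13, -141/13, 80/13, 124/13]
R3 ← R3 + (7/13)·R2: [0, 0, 480/13, -222/13, -408/13]
R4 ← R4 + (44/13)·R2: [0, 0, -101/13, 16/13, 548/13]
R5 ← R5 − (103/78)·R2: [0, 0, -243/13, 134/13, -356/39]
R6 ← R6 − (68/39)·R2: [0, 0, -141/13, 80/13, -308/39]
R4 ← R4 + (101/480)·R3: [0, 0, 0, -189/80, 711/20]
R5 ← R5 + (81/160)·R3: [0, 0, 0, 133/80, -1501/60]
R6 ← R6 + (47/160)·R3: [0, 0, 0, 91/80, -1027/60]
R5 ← R5 + (19/27)·R4: [0, 0, 0, 0, 0]
R6 ← R6 + (13/27)·R4: [0, 0, 0, 0, 0]
4 pivots among 5 columns.
Only 4 < 5 pivot columns, so the columns are linearly dependent.

no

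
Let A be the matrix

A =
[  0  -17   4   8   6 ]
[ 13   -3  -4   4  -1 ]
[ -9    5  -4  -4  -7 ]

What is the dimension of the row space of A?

3

Row reduce to echelon form.
Swap R1 ↔ R2
R3 ← R3 + (9/13)·R1: [0, 38/13, -88/13, -16/13, -100/13]
R3 ← R3 + (38/221)·R2: [0, 0, -1344/221, 32/221, -1472/221]
Echelon form has 3 nonzero rows, so rank(A) = 3.
The row space has dimension equal to the rank: 3.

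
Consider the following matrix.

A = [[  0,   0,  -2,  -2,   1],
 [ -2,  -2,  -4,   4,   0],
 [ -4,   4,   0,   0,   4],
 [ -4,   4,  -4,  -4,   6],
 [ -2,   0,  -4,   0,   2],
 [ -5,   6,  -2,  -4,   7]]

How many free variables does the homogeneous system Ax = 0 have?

Row reduce to echelon form.
Swap R1 ↔ R2
R3 ← R3 − (2)·R1: [0, 8, 8, -8, 4]
R4 ← R4 − (2)·R1: [0, 8, 4, -12, 6]
R5 ← R5 − R1: [0, 2, 0, -4, 2]
R6 ← R6 − (5/2)·R1: [0, 11, 8, -14, 7]
Swap R2 ↔ R3
R4 ← R4 − R2: [0, 0, -4, -4, 2]
R5 ← R5 − (1/4)·R2: [0, 0, -2, -2, 1]
R6 ← R6 − (11/8)·R2: [0, 0, -3, -3, 3/2]
R4 ← R4 − (2)·R3: [0, 0, 0, 0, 0]
R5 ← R5 − R3: [0, 0, 0, 0, 0]
R6 ← R6 − (3/2)·R3: [0, 0, 0, 0, 0]
3 nonzero rows, so rank(A) = 3.
A has 5 columns; by rank–nullity, nullity = 5 − 3 = 2.

2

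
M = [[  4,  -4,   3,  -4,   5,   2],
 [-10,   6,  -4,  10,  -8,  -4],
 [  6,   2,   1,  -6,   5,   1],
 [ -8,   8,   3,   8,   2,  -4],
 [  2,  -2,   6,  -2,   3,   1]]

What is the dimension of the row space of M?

Row reduce to echelon form.
R2 ← R2 + (5/2)·R1: [0, -4, 7/2, 0, 9/2, 1]
R3 ← R3 − (3/2)·R1: [0, 8, -7/2, 0, -5/2, -2]
R4 ← R4 + (2)·R1: [0, 0, 9, 0, 12, 0]
R5 ← R5 − (1/2)·R1: [0, 0, 9/2, 0, 1/2, 0]
R3 ← R3 + (2)·R2: [0, 0, 7/2, 0, 13/2, 0]
R4 ← R4 − (18/7)·R3: [0, 0, 0, 0, -33/7, 0]
R5 ← R5 − (9/7)·R3: [0, 0, 0, 0, -55/7, 0]
R5 ← R5 − (5/3)·R4: [0, 0, 0, 0, 0, 0]
Echelon form has 4 nonzero rows, so rank(M) = 4.
The row space has dimension equal to the rank: 4.

4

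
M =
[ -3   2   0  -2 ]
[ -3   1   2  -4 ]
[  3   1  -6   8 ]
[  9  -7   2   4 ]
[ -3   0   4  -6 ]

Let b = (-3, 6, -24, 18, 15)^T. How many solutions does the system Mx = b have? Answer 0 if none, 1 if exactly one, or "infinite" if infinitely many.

Row reduce the augmented matrix [M | b].
R2 ← R2 − R1: [0, -1, 2, -2, 9]
R3 ← R3 + R1: [0, 3, -6, 6, -27]
R4 ← R4 + (3)·R1: [0, -1, 2, -2, 9]
R5 ← R5 − R1: [0, -2, 4, -4, 18]
R3 ← R3 + (3)·R2: [0, 0, 0, 0, 0]
R4 ← R4 − R2: [0, 0, 0, 0, 0]
R5 ← R5 − (2)·R2: [0, 0, 0, 0, 0]
The echelon form has 2 nonzero rows, and every pivot lies in the first 4 columns, so rank(M) = rank([M|b]) = 2.
The system is consistent.
rank = 2 < 4 unknowns, so there are infinitely many solutions.

infinite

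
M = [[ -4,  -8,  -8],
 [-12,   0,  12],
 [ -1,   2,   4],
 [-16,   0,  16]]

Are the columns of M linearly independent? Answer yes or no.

Row reduce M to echelon form.
R2 ← R2 − (3)·R1: [0, 24, 36]
R3 ← R3 − (1/4)·R1: [0, 4, 6]
R4 ← R4 − (4)·R1: [0, 32, 48]
R3 ← R3 − (1/6)·R2: [0, 0, 0]
R4 ← R4 − (4/3)·R2: [0, 0, 0]
2 pivots among 3 columns.
Only 2 < 3 pivot columns, so the columns are linearly dependent.

no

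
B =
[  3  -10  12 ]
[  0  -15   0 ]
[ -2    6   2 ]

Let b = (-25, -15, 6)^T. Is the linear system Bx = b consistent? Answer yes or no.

yes

Row reduce the augmented matrix [B | b].
R3 ← R3 + (2/3)·R1: [0, -2/3, 10, -32/3]
R3 ← R3 − (2/45)·R2: [0, 0, 10, -10]
The echelon form has 3 nonzero rows, and every pivot lies in the first 3 columns, so rank(B) = rank([B|b]) = 3.
The system is consistent.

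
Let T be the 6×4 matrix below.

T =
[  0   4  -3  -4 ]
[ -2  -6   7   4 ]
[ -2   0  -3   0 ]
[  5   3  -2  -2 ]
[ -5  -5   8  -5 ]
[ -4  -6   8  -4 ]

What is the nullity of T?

Row reduce to echelon form.
Swap R1 ↔ R2
R3 ← R3 − R1: [0, 6, -10, -4]
R4 ← R4 + (5/2)·R1: [0, -12, 31/2, 8]
R5 ← R5 − (5/2)·R1: [0, 10, -19/2, -15]
R6 ← R6 − (2)·R1: [0, 6, -6, -12]
R3 ← R3 − (3/2)·R2: [0, 0, -11/2, 2]
R4 ← R4 + (3)·R2: [0, 0, 13/2, -4]
R5 ← R5 − (5/2)·R2: [0, 0, -2, -5]
R6 ← R6 − (3/2)·R2: [0, 0, -3/2, -6]
R4 ← R4 + (13/11)·R3: [0, 0, 0, -18/11]
R5 ← R5 − (4/11)·R3: [0, 0, 0, -63/11]
R6 ← R6 − (3/11)·R3: [0, 0, 0, -72/11]
R5 ← R5 − (7/2)·R4: [0, 0, 0, 0]
R6 ← R6 − (4)·R4: [0, 0, 0, 0]
4 nonzero rows, so rank(T) = 4.
T has 4 columns; by rank–nullity, nullity = 4 − 4 = 0.

0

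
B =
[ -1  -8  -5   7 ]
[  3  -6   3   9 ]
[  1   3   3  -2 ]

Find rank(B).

Row reduce to echelon form.
R2 ← R2 + (3)·R1: [0, -30, -12, 30]
R3 ← R3 + R1: [0, -5, -2, 5]
R3 ← R3 − (1/6)·R2: [0, 0, 0, 0]
Echelon form has 2 nonzero rows, so rank(B) = 2.

2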